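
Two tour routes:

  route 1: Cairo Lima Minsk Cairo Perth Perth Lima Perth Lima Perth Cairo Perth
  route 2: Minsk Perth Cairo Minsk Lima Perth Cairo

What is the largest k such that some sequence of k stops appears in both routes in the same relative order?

Match Cairo [1,3], Minsk [3,4], Lima [9,5], Perth [10,6], Cairo [11,7] — 5 stops in the same relative order in both. Since dp[12][7] = 5, nothing longer is possible.

5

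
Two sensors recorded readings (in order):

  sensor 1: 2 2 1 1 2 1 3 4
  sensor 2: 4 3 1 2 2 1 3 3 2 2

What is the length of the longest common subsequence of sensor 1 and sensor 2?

Let dp[i][j] be the LCS length of the first i values of sensor 1 and the first j values of sensor 2. dp[i][j] = dp[i-1][j-1]+1 when the i-th and j-th values match, else max(dp[i-1][j], dp[i][j-1]).
    ·  4  3  1  2  2  1  3  3  2  2
 ·  0  0  0  0  0  0  0  0  0  0  0
 2  0  0  0  0  1  1  1  1  1  1  1
 2  0  0  0  0  1  2  2  2  2  2  2
 1  0  0  0  1  1  2  3  3  3  3  3
 1  0  0  0  1  1  2  3  3  3  3  3
 2  0  0  0  1  2  2  3  3  3  4  4
 1  0  0  0  1  2  2  3  3  3  4  4
 3  0  0  1  1  2  2  3  4  4  4  4
 4  0  1  1  1  2  2  3  4  4  4  4
dp[8][10] = 4. One LCS (by backtracking along matches): 2, 2, 1, 2.

4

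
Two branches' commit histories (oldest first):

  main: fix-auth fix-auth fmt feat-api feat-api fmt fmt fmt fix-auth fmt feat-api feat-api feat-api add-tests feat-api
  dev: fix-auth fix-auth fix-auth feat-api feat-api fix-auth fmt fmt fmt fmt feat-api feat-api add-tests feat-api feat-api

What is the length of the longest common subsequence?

12

Taking fix-auth at main[1]=dev[2], fix-auth at main[2]=dev[3], feat-api at main[4]=dev[4], feat-api at main[5]=dev[5], fmt at main[6]=dev[7], fmt at main[7]=dev[8], fmt at main[8]=dev[9], fmt at main[10]=dev[10], feat-api at main[11]=dev[11], feat-api at main[12]=dev[12], feat-api at main[13]=dev[14], feat-api at main[15]=dev[15] gives a common subsequence of length 12, and the DP table's final entry dp[15][15] is also 12, so no common subsequence is longer.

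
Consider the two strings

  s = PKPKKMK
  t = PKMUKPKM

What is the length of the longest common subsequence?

5

Match P [1,1], then K [2,5], then P [3,6], then K [5,7], then M [6,8] — 5 characters in the same relative order in both. The LCS DP gives dp[7][8] = 5, so this is optimal.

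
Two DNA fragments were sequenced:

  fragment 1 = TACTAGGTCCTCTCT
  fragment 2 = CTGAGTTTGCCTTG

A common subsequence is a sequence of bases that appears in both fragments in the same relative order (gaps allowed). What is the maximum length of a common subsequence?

9

Match C (fragment 1 #3, fragment 2 #1); then T (fragment 1 #4, fragment 2 #2); then A (fragment 1 #5, fragment 2 #4); then G (fragment 1 #6, fragment 2 #5); then G (fragment 1 #7, fragment 2 #9); then C (fragment 1 #9, fragment 2 #10); then C (fragment 1 #10, fragment 2 #11); then T (fragment 1 #11, fragment 2 #12); then T (fragment 1 #13, fragment 2 #13) — 9 bases in the same relative order in both. The LCS DP gives dp[15][14] = 9, so this is optimal.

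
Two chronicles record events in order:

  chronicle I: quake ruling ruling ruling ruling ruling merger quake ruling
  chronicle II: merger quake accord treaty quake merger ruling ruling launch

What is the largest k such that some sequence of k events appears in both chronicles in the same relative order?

One common subsequence of length 3: quake [1,5], then ruling [2,7], then ruling [3,8], and the DP table's final entry dp[9][9] is also 3, so no common subsequence is longer.

3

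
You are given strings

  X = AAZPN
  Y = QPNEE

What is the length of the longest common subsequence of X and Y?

2

Match P [4,2] → N [5,3] — 2 characters in the same relative order in both. The LCS DP gives dp[5][5] = 2, so this is optimal.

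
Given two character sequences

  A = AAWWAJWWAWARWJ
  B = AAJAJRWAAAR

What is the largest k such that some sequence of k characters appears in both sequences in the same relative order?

8

One common subsequence of length 8: A at A[1]=B[1] → A at A[2]=B[2] → A at A[5]=B[4] → J at A[6]=B[5] → W at A[7]=B[7] → A at A[9]=B[9] → A at A[11]=B[10] → R at A[12]=B[11]. dp[14][11] = 8 confirms this is the maximum.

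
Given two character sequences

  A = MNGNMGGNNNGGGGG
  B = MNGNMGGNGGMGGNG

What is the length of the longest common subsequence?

13

One common subsequence of length 13: M at A[1]=B[1], then N at A[2]=B[2], then G at A[3]=B[3], then N at A[4]=B[4], then M at A[5]=B[5], then G at A[6]=B[6], then G at A[7]=B[7], then N at A[10]=B[8], then G at A[11]=B[9], then G at A[12]=B[10], then G at A[13]=B[12], then G at A[14]=B[13], then G at A[15]=B[15]. dp[15][15] = 13 confirms this is the maximum.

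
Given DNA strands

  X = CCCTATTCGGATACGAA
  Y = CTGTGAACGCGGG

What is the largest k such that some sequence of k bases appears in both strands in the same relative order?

Taking C (X #3, Y #1) → T (X #4, Y #2) → T (X #7, Y #4) → G (X #10, Y #5) → A (X #11, Y #6) → A (X #13, Y #7) → C (X #14, Y #10) → G (X #15, Y #13) gives a common subsequence of length 8. The LCS DP gives dp[17][13] = 8, so this is optimal.

8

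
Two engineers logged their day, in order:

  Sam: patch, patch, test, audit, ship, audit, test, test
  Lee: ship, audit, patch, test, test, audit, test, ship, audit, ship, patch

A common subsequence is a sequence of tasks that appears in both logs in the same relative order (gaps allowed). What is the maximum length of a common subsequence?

One common subsequence of length 5: patch [1,3] → test [3,5] → audit [4,6] → ship [5,8] → audit [6,9]. dp[8][11] = 5 confirms this is the maximum.

5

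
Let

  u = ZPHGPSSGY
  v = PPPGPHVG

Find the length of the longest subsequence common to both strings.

One common subsequence of length 4: P (u #2, v #3), then G (u #4, v #4), then P (u #5, v #5), then G (u #8, v #8). The LCS DP gives dp[9][8] = 4, so this is optimal.

4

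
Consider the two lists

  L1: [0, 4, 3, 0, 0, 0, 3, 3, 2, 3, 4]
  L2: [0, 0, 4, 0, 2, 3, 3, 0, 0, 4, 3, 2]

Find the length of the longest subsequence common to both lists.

Pick 0 [1,2]; then 4 [2,3]; then 3 [3,7]; then 0 [4,8]; then 0 [5,9]; then 3 [8,11]; then 2 [9,12]; all 7 values appear in both, in order. Since dp[11][12] = 7, nothing longer is possible.

7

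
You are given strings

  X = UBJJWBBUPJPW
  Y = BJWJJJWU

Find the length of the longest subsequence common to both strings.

5

One common subsequence of length 5: B [2,1] → J [3,5] → J [4,6] → W [5,7] → U [8,8]. Since dp[12][8] = 5, nothing longer is possible.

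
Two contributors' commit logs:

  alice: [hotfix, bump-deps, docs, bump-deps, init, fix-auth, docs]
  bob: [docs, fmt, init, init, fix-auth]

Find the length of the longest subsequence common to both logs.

3

One common subsequence of length 3: docs at alice[3]=bob[1]; then init at alice[5]=bob[4]; then fix-auth at alice[6]=bob[5]. Since dp[7][5] = 3, nothing longer is possible.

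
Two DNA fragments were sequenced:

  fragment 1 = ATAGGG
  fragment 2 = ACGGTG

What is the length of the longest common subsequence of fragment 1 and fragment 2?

Let dp[i][j] be the LCS length of the first i bases of fragment 1 and the first j bases of fragment 2. dp[i][j] = dp[i-1][j-1]+1 when the i-th and j-th bases match, else max(dp[i-1][j], dp[i][j-1]).
    ·  A  C  G  G  T  G
 ·  0  0  0  0  0  0  0
 A  0  1  1  1  1  1  1
 T  0  1  1  1  1  2  2
 A  0  1  1  1  1  2  2
 G  0  1  1  2  2  2  3
 G  0  1  1  2  3  3  3
 G  0  1  1  2  3  3  4
dp[6][6] = 4. One LCS (by backtracking along matches): AGGG.

4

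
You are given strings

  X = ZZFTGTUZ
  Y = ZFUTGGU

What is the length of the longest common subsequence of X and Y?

Let dp[i][j] be the LCS length of the first i characters of X and the first j characters of Y. dp[i][j] = dp[i-1][j-1]+1 when the i-th and j-th characters match, else max(dp[i-1][j], dp[i][j-1]).
    ·  Z  F  U  T  G  G  U
 ·  0  0  0  0  0  0  0  0
 Z  0  1  1  1  1  1  1  1
 Z  0  1  1  1  1  1  1  1
 F  0  1  2  2  2  2  2  2
 T  0  1  2  2  3  3  3  3
 G  0  1  2  2  3  4  4  4
 T  0  1  2  2  3  4  4  4
 U  0  1  2  3  3  4  4  5
 Z  0  1  2  3  3  4  4  5
dp[8][7] = 5. One LCS (by backtracking along matches): ZFTGU.

5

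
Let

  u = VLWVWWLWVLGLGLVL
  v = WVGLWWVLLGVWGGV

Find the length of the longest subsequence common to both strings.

Match V [1,2], L [2,4], W [3,6], V [4,7], L [7,9], W [8,12], G [11,13], G [13,14], V [15,15] — 9 characters in the same relative order in both. dp[16][15] = 9 confirms this is the maximum.

9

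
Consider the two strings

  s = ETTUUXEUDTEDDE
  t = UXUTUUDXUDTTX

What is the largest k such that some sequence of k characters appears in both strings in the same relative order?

7

Taking T (s #3, t #4), U (s #4, t #5), U (s #5, t #6), X (s #6, t #8), U (s #8, t #9), D (s #9, t #10), T (s #10, t #12) gives a common subsequence of length 7. dp[14][13] = 7 confirms this is the maximum.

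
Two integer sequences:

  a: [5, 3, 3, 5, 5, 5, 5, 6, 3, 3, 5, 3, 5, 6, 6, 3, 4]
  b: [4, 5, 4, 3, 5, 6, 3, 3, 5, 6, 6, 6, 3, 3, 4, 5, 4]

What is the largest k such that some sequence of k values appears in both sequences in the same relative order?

11

One common subsequence of length 11: 5 (a #1, b #2) → 3 (a #3, b #4) → 5 (a #7, b #5) → 6 (a #8, b #6) → 3 (a #9, b #7) → 3 (a #10, b #8) → 5 (a #11, b #9) → 6 (a #14, b #11) → 6 (a #15, b #12) → 3 (a #16, b #14) → 4 (a #17, b #17). The LCS DP gives dp[17][17] = 11, so this is optimal.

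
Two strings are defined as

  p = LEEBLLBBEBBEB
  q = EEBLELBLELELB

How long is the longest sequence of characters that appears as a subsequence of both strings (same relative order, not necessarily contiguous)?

9

Pick E at p[2]=q[1], then E at p[3]=q[2], then B at p[4]=q[3], then L at p[5]=q[4], then L at p[6]=q[6], then B at p[7]=q[7], then E at p[9]=q[9], then E at p[12]=q[11], then B at p[13]=q[13]; all 9 characters appear in both, in order. Since dp[13][13] = 9, nothing longer is possible.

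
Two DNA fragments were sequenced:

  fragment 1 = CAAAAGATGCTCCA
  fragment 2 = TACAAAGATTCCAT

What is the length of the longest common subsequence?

11

Match C (fragment 1 #1, fragment 2 #3); then A (fragment 1 #3, fragment 2 #4); then A (fragment 1 #4, fragment 2 #5); then A (fragment 1 #5, fragment 2 #6); then G (fragment 1 #6, fragment 2 #7); then A (fragment 1 #7, fragment 2 #8); then T (fragment 1 #8, fragment 2 #9); then T (fragment 1 #11, fragment 2 #10); then C (fragment 1 #12, fragment 2 #11); then C (fragment 1 #13, fragment 2 #12); then A (fragment 1 #14, fragment 2 #13) — 11 bases in the same relative order in both. dp[14][14] = 11 confirms this is the maximum.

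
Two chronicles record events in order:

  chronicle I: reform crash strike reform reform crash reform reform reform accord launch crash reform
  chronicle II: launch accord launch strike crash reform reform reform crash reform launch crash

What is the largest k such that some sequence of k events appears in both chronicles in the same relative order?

Pick reform (chronicle I #1, chronicle II #6); then reform (chronicle I #4, chronicle II #7); then reform (chronicle I #5, chronicle II #8); then crash (chronicle I #6, chronicle II #9); then reform (chronicle I #9, chronicle II #10); then launch (chronicle I #11, chronicle II #11); then crash (chronicle I #12, chronicle II #12); all 7 events appear in both, in order. dp[13][12] = 7 confirms this is the maximum.

7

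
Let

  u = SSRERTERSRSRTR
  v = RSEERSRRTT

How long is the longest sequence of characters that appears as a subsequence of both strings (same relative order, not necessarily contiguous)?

Pick S (u #2, v #2), then E (u #4, v #3), then E (u #7, v #4), then R (u #8, v #5), then S (u #9, v #6), then R (u #10, v #7), then R (u #12, v #8), then T (u #13, v #10); all 8 characters appear in both, in order. The LCS DP gives dp[14][10] = 8, so this is optimal.

8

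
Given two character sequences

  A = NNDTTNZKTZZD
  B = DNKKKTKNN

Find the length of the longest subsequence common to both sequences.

Match D (A #3, B #1); then N (A #6, B #2); then K (A #8, B #5); then T (A #9, B #6) — 4 characters in the same relative order in both. dp[12][9] = 4 confirms this is the maximum.

4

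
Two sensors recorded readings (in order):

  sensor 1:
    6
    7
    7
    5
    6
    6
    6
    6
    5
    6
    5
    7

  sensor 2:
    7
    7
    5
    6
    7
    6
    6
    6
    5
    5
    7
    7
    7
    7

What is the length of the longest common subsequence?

10

Pick 7 [2,1], 7 [3,2], 5 [4,3], 6 [5,4], 6 [6,6], 6 [7,7], 6 [8,8], 5 [9,9], 5 [11,10], 7 [12,14]; all 10 values appear in both, in order. Since dp[12][14] = 10, nothing longer is possible.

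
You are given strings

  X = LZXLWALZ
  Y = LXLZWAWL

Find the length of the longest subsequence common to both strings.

Let dp[i][j] be the LCS length of the first i characters of X and the first j characters of Y. dp[i][j] = dp[i-1][j-1]+1 when the i-th and j-th characters match, else max(dp[i-1][j], dp[i][j-1]).
    ·  L  X  L  Z  W  A  W  L
 ·  0  0  0  0  0  0  0  0  0
 L  0  1  1  1  1  1  1  1  1
 Z  0  1  1  1  2  2  2  2  2
 X  0  1  2  2  2  2  2  2  2
 L  0  1  2  3  3  3  3  3  3
 W  0  1  2  3  3  4  4  4  4
 A  0  1  2  3  3  4  5  5  5
 L  0  1  2  3  3  4  5  5  6
 Z  0  1  2  3  4  4  5  5  6
dp[8][8] = 6. One LCS (by backtracking along matches): LXLWAL.

6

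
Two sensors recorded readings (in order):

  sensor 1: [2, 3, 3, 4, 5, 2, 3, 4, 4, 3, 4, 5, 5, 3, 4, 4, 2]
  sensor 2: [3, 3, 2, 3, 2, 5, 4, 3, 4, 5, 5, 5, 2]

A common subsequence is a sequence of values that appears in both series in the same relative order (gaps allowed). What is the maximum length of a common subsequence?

10

One common subsequence of length 10: 3 [2,1], then 3 [3,2], then 2 [6,3], then 3 [7,4], then 4 [9,7], then 3 [10,8], then 4 [11,9], then 5 [12,11], then 5 [13,12], then 2 [17,13]. The LCS DP gives dp[17][13] = 10, so this is optimal.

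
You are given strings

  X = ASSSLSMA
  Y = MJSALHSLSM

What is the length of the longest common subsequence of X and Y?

5

Let dp[i][j] be the LCS length of the first i characters of X and the first j characters of Y. dp[i][j] = dp[i-1][j-1]+1 when the i-th and j-th characters match, else max(dp[i-1][j], dp[i][j-1]).
    ·  M  J  S  A  L  H  S  L  S  M
 ·  0  0  0  0  0  0  0  0  0  0  0
 A  0  0  0  0  1  1  1  1  1  1  1
 S  0  0  0  1  1  1  1  2  2  2  2
 S  0  0  0  1  1  1  1  2  2  3  3
 S  0  0  0  1  1  1  1  2  2  3  3
 L  0  0  0  1  1  2  2  2  3  3  3
 S  0  0  0  1  1  2  2  3  3  4  4
 M  0  1  1  1  1  2  2  3  3  4  5
 A  0  1  1  1  2  2  2  3  3  4  5
dp[8][10] = 5. One LCS (by backtracking along matches): ASLSM.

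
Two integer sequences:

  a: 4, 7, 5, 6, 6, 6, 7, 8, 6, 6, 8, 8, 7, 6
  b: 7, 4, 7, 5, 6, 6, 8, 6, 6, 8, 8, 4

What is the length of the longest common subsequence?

Pick 4 [1,2], 7 [2,3], 5 [3,4], 6 [5,5], 6 [6,6], 8 [8,7], 6 [9,8], 6 [10,9], 8 [11,10], 8 [12,11]; all 10 values appear in both, in order. dp[14][12] = 10 confirms this is the maximum.

10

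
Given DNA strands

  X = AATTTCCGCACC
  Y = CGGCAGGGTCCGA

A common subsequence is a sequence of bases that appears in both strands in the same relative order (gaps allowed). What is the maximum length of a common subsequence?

6

One common subsequence of length 6: A [1,5], then T [5,9], then C [6,10], then C [7,11], then G [8,12], then A [10,13], and the DP table's final entry dp[12][13] is also 6, so no common subsequence is longer.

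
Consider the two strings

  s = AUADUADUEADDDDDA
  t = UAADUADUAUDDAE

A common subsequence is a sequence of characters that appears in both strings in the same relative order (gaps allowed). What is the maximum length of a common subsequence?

11

One common subsequence of length 11: A [1,2] → A [3,3] → D [4,4] → U [5,5] → A [6,6] → D [7,7] → U [8,8] → A [10,9] → D [14,11] → D [15,12] → A [16,13]. The LCS DP gives dp[16][14] = 11, so this is optimal.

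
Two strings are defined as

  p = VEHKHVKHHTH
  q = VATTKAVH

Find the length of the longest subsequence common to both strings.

Let dp[i][j] be the LCS length of the first i characters of p and the first j characters of q. dp[i][j] = dp[i-1][j-1]+1 when the i-th and j-th characters match, else max(dp[i-1][j], dp[i][j-1]).
    ·  V  A  T  T  K  A  V  H
 ·  0  0  0  0  0  0  0  0  0
 V  0  1  1  1  1  1  1  1  1
 E  0  1  1  1  1  1  1  1  1
 H  0  1  1  1  1  1  1  1  2
 K  0  1  1  1  1  2  2  2  2
 H  0  1  1  1  1  2  2  2  3
 V  0  1  1  1  1  2  2  3  3
 K  0  1  1  1  1  2  2  3  3
 H  0  1  1  1  1  2  2  3  4
 H  0  1  1  1  1  2  2  3  4
 T  0  1  1  2  2  2  2  3  4
 H  0  1  1  2  2  2  2  3  4
dp[11][8] = 4. One LCS (by backtracking along matches): VKVH.

4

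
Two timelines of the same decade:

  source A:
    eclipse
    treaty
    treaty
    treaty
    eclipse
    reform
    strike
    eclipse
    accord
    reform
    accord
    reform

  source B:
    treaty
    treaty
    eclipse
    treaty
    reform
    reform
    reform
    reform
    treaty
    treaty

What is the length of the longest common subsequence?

6

Taking treaty [2,1] → treaty [3,2] → treaty [4,4] → reform [6,6] → reform [10,7] → reform [12,8] gives a common subsequence of length 6, and the DP table's final entry dp[12][10] is also 6, so no common subsequence is longer.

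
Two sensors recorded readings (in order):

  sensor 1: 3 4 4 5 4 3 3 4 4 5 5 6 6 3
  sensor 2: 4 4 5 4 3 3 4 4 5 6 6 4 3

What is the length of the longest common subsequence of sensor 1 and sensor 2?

Taking 4 [2,1], then 4 [3,2], then 5 [4,3], then 4 [5,4], then 3 [6,5], then 3 [7,6], then 4 [8,7], then 4 [9,8], then 5 [11,9], then 6 [12,10], then 6 [13,11], then 3 [14,13] gives a common subsequence of length 12. Since dp[14][13] = 12, nothing longer is possible.

12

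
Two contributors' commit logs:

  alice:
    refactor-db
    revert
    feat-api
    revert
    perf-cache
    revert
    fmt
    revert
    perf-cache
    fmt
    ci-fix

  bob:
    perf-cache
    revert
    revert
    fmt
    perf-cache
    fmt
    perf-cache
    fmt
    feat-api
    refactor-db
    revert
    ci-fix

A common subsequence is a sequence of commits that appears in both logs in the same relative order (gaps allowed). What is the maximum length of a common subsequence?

7

Taking revert at alice[2]=bob[2]; then revert at alice[4]=bob[3]; then perf-cache at alice[5]=bob[5]; then fmt at alice[7]=bob[6]; then perf-cache at alice[9]=bob[7]; then fmt at alice[10]=bob[8]; then ci-fix at alice[11]=bob[12] gives a common subsequence of length 7, and the DP table's final entry dp[11][12] is also 7, so no common subsequence is longer.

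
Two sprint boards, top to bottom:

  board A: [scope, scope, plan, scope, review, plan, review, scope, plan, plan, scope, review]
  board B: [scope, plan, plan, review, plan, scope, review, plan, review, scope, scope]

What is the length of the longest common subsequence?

8

Match scope (board A #1, board B #1) → plan (board A #3, board B #5) → scope (board A #4, board B #6) → review (board A #5, board B #7) → plan (board A #6, board B #8) → review (board A #7, board B #9) → scope (board A #8, board B #10) → scope (board A #11, board B #11) — 8 tasks in the same relative order in both, and the DP table's final entry dp[12][11] is also 8, so no common subsequence is longer.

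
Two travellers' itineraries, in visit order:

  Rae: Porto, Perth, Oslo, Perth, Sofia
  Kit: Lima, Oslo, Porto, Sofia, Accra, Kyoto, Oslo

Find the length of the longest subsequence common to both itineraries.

2

Taking Porto at Rae[1]=Kit[3], Oslo at Rae[3]=Kit[7] gives a common subsequence of length 2, and the DP table's final entry dp[5][7] is also 2, so no common subsequence is longer.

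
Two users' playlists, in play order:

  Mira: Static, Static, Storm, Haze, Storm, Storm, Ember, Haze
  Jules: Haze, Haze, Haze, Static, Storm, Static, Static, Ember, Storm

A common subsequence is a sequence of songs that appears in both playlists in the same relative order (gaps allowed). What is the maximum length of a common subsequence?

One common subsequence of length 3: Static (Mira #1, Jules #6), then Static (Mira #2, Jules #7), then Storm (Mira #6, Jules #9). Since dp[8][9] = 3, nothing longer is possible.

3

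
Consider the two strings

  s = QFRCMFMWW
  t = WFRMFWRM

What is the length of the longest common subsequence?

One common subsequence of length 5: F at s[2]=t[2]; then R at s[3]=t[3]; then M at s[5]=t[4]; then F at s[6]=t[5]; then M at s[7]=t[8]. dp[9][8] = 5 confirms this is the maximum.

5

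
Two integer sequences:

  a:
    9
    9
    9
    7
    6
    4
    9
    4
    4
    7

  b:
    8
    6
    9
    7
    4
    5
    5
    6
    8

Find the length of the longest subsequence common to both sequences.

Match 9 (a #3, b #3), then 7 (a #4, b #4), then 6 (a #5, b #8) — 3 values in the same relative order in both. Since dp[10][9] = 3, nothing longer is possible.

3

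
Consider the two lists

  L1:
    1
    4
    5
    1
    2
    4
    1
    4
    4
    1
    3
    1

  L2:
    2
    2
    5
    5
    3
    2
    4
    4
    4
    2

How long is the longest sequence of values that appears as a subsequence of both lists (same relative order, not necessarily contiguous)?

Let dp[i][j] be the LCS length of the first i values of L1 and the first j values of L2. dp[i][j] = dp[i-1][j-1]+1 when the i-th and j-th values match, else max(dp[i-1][j], dp[i][j-1]).
    ·  2  2  5  5  3  2  4  4  4  2
 ·  0  0  0  0  0  0  0  0  0  0  0
 1  0  0  0  0  0  0  0  0  0  0  0
 4  0  0  0  0  0  0  0  1  1  1  1
 5  0  0  0  1  1  1  1  1  1  1  1
 1  0  0  0  1  1  1  1  1  1  1  1
 2  0  1  1  1  1  1  2  2  2  2  2
 4  0  1  1  1  1  1  2  3  3  3  3
 1  0  1  1  1  1  1  2  3  3  3  3
 4  0  1  1  1  1  1  2  3  4  4  4
 4  0  1  1  1  1  1  2  3  4  5  5
 1  0  1  1  1  1  1  2  3  4  5  5
 3  0  1  1  1  1  2  2  3  4  5  5
 1  0  1  1  1  1  2  2  3  4  5  5
dp[12][10] = 5. One LCS (by backtracking along matches): 5, 2, 4, 4, 4.

5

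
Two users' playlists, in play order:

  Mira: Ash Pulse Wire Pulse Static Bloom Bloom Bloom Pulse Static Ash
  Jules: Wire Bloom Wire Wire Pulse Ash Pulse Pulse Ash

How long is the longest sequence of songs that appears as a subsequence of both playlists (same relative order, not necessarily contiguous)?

Match Ash [1,6], then Pulse [4,7], then Pulse [9,8], then Ash [11,9] — 4 songs in the same relative order in both. Since dp[11][9] = 4, nothing longer is possible.

4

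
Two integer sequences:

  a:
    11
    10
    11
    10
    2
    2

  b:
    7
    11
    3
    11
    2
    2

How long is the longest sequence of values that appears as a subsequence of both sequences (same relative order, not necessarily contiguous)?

Let dp[i][j] be the LCS length of the first i values of a and the first j values of b. dp[i][j] = dp[i-1][j-1]+1 when the i-th and j-th values match, else max(dp[i-1][j], dp[i][j-1]).
    ·  7 11  3 11  2  2
 ·  0  0  0  0  0  0  0
11  0  0  1  1  1  1  1
10  0  0  1  1  1  1  1
11  0  0  1  1  2  2  2
10  0  0  1  1  2  2  2
 2  0  0  1  1  2  3  3
 2  0  0  1  1  2  3  4
dp[6][6] = 4. One LCS (by backtracking along matches): 11, 11, 2, 2.

4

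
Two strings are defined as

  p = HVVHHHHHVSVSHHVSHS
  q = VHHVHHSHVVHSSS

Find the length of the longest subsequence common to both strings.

One common subsequence of length 11: V [3,1] → H [4,2] → H [5,3] → H [6,5] → H [7,6] → H [8,8] → V [9,9] → V [11,10] → S [12,12] → S [16,13] → S [18,14]. dp[18][14] = 11 confirms this is the maximum.

11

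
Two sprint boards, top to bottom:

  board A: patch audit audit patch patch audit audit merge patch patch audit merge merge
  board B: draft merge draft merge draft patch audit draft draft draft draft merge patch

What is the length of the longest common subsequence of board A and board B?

One common subsequence of length 4: patch at board A[1]=board B[6] → audit at board A[2]=board B[7] → merge at board A[8]=board B[12] → patch at board A[10]=board B[13]. Since dp[13][13] = 4, nothing longer is possible.

4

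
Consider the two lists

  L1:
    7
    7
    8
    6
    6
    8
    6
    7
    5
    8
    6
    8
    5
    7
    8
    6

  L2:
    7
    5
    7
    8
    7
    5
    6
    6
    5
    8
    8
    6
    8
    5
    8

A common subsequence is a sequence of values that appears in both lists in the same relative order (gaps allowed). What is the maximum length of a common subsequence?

Pick 7 [1,1] → 7 [2,3] → 8 [3,4] → 6 [4,7] → 6 [5,8] → 8 [6,10] → 8 [10,11] → 6 [11,12] → 8 [12,13] → 5 [13,14] → 8 [15,15]; all 11 values appear in both, in order. dp[16][15] = 11 confirms this is the maximum.

11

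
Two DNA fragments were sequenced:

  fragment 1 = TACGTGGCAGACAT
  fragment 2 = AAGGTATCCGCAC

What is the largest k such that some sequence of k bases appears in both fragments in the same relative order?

7

One common subsequence of length 7: T [1,5], then A [2,6], then C [3,9], then G [7,10], then C [8,11], then A [11,12], then C [12,13]. Since dp[14][13] = 7, nothing longer is possible.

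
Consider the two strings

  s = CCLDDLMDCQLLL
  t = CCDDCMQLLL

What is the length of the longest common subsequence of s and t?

One common subsequence of length 9: C [1,1]; then C [2,2]; then D [4,3]; then D [5,4]; then M [7,6]; then Q [10,7]; then L [11,8]; then L [12,9]; then L [13,10], and the DP table's final entry dp[13][10] is also 9, so no common subsequence is longer.

9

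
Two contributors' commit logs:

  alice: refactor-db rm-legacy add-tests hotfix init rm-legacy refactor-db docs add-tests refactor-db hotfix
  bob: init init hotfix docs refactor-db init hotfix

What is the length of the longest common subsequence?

Match hotfix [4,3]; then docs [8,4]; then refactor-db [10,5]; then hotfix [11,7] — 4 commits in the same relative order in both. The LCS DP gives dp[11][7] = 4, so this is optimal.

4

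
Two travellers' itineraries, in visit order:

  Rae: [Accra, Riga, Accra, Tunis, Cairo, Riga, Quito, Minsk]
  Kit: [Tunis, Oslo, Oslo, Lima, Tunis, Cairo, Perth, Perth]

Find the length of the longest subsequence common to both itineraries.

Taking Tunis (Rae #4, Kit #5) → Cairo (Rae #5, Kit #6) gives a common subsequence of length 2, and the DP table's final entry dp[8][8] is also 2, so no common subsequence is longer.

2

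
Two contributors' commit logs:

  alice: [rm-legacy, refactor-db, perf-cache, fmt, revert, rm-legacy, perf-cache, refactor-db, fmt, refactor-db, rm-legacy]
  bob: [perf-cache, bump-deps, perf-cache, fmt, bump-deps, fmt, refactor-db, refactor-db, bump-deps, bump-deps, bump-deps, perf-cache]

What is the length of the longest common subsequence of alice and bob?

Taking perf-cache at alice[3]=bob[3]; then fmt at alice[4]=bob[6]; then refactor-db at alice[8]=bob[7]; then refactor-db at alice[10]=bob[8] gives a common subsequence of length 4. dp[11][12] = 4 confirms this is the maximum.

4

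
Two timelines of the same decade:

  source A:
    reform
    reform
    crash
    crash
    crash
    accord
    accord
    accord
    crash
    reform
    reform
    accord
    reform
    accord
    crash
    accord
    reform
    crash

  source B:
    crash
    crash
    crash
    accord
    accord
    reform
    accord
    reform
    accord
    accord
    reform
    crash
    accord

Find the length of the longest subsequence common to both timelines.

One common subsequence of length 12: crash at source A[3]=source B[1], crash at source A[4]=source B[2], crash at source A[5]=source B[3], accord at source A[7]=source B[4], accord at source A[8]=source B[5], reform at source A[11]=source B[6], accord at source A[12]=source B[7], reform at source A[13]=source B[8], accord at source A[14]=source B[9], accord at source A[16]=source B[10], reform at source A[17]=source B[11], crash at source A[18]=source B[12]. Since dp[18][13] = 12, nothing longer is possible.

12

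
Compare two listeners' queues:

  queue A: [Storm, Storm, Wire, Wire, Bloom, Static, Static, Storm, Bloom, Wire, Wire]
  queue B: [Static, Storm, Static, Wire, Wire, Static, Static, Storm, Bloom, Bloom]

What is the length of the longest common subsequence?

Taking Storm (queue A #1, queue B #2), Wire (queue A #3, queue B #4), Wire (queue A #4, queue B #5), Static (queue A #6, queue B #6), Static (queue A #7, queue B #7), Storm (queue A #8, queue B #8), Bloom (queue A #9, queue B #10) gives a common subsequence of length 7. dp[11][10] = 7 confirms this is the maximum.

7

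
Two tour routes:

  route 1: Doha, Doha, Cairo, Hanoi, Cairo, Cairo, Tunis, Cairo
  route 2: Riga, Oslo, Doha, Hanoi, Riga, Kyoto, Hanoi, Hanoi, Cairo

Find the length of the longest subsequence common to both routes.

Taking Doha [1,3]; then Hanoi [4,8]; then Cairo [8,9] gives a common subsequence of length 3. Since dp[8][9] = 3, nothing longer is possible.

3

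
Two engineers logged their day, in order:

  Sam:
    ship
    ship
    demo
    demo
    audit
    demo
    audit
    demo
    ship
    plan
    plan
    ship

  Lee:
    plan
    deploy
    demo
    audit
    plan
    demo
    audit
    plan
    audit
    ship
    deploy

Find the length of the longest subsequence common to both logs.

6

Taking demo [4,3]; then audit [5,4]; then demo [6,6]; then audit [7,7]; then plan [10,8]; then ship [12,10] gives a common subsequence of length 6. The LCS DP gives dp[12][11] = 6, so this is optimal.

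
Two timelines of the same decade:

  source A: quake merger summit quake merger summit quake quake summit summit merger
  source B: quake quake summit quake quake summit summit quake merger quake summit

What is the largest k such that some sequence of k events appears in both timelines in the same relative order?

Match quake [1,1], quake [4,2], summit [6,3], quake [7,4], quake [8,5], summit [9,6], summit [10,7], merger [11,9] — 8 events in the same relative order in both, and the DP table's final entry dp[11][11] is also 8, so no common subsequence is longer.

8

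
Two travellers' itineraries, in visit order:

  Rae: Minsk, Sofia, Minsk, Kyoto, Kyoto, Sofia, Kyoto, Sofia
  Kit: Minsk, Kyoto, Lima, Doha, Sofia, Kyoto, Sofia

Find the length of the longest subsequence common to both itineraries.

5

Match Minsk (Rae #3, Kit #1) → Kyoto (Rae #4, Kit #2) → Sofia (Rae #6, Kit #5) → Kyoto (Rae #7, Kit #6) → Sofia (Rae #8, Kit #7) — 5 stops in the same relative order in both. Since dp[8][7] = 5, nothing longer is possible.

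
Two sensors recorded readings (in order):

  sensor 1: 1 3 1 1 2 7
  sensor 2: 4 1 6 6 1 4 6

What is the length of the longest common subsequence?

2

Let dp[i][j] be the LCS length of the first i values of sensor 1 and the first j values of sensor 2. dp[i][j] = dp[i-1][j-1]+1 when the i-th and j-th values match, else max(dp[i-1][j], dp[i][j-1]).
    ·  4  1  6  6  1  4  6
 ·  0  0  0  0  0  0  0  0
 1  0  0  1  1  1  1  1  1
 3  0  0  1  1  1  1  1  1
 1  0  0  1  1  1  2  2  2
 1  0  0  1  1  1  2  2  2
 2  0  0  1  1  1  2  2  2
 7  0  0  1  1  1  2  2  2
dp[6][7] = 2. One LCS (by backtracking along matches): 1, 1.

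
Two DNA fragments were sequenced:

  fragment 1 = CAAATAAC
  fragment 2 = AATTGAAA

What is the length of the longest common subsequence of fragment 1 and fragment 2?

Pick A at fragment 1[2]=fragment 2[1], then A at fragment 1[3]=fragment 2[2], then A at fragment 1[4]=fragment 2[6], then A at fragment 1[6]=fragment 2[7], then A at fragment 1[7]=fragment 2[8]; all 5 bases appear in both, in order. dp[8][8] = 5 confirms this is the maximum.

5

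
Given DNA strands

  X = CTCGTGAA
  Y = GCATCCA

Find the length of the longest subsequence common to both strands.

One common subsequence of length 4: C at X[1]=Y[2]; then T at X[2]=Y[4]; then C at X[3]=Y[6]; then A at X[8]=Y[7], and the DP table's final entry dp[8][7] is also 4, so no common subsequence is longer.

4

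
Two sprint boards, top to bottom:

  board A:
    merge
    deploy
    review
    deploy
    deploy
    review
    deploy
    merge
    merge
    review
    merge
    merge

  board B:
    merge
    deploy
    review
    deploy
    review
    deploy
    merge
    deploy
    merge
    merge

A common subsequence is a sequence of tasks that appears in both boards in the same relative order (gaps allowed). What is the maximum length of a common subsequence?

9

Taking merge [1,1] → deploy [2,2] → review [3,3] → deploy [5,4] → review [6,5] → deploy [7,6] → merge [8,7] → merge [11,9] → merge [12,10] gives a common subsequence of length 9. dp[12][10] = 9 confirms this is the maximum.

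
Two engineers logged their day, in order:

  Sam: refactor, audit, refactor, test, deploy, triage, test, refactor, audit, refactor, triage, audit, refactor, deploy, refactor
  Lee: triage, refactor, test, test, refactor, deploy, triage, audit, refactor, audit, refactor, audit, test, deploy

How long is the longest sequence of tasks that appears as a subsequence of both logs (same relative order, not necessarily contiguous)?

Pick refactor (Sam #1, Lee #2), refactor (Sam #3, Lee #5), deploy (Sam #5, Lee #6), triage (Sam #6, Lee #7), refactor (Sam #8, Lee #9), audit (Sam #9, Lee #10), refactor (Sam #10, Lee #11), audit (Sam #12, Lee #12), deploy (Sam #14, Lee #14); all 9 tasks appear in both, in order, and the DP table's final entry dp[15][14] is also 9, so no common subsequence is longer.

9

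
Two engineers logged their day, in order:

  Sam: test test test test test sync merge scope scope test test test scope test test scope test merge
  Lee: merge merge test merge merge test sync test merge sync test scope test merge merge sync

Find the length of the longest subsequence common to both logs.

Match test (Sam #1, Lee #3) → test (Sam #2, Lee #6) → test (Sam #3, Lee #8) → sync (Sam #6, Lee #10) → test (Sam #12, Lee #11) → scope (Sam #13, Lee #12) → test (Sam #14, Lee #13) → merge (Sam #18, Lee #15) — 8 tasks in the same relative order in both. Since dp[18][16] = 8, nothing longer is possible.

8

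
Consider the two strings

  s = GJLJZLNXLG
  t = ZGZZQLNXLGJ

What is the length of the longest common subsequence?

7

Let dp[i][j] be the LCS length of the first i characters of s and the first j characters of t. dp[i][j] = dp[i-1][j-1]+1 when the i-th and j-th characters match, else max(dp[i-1][j], dp[i][j-1]).
    ·  Z  G  Z  Z  Q  L  N  X  L  G  J
 ·  0  0  0  0  0  0  0  0  0  0  0  0
 G  0  0  1  1  1  1  1  1  1  1  1  1
 J  0  0  1  1  1  1  1  1  1  1  1  2
 L  0  0  1  1  1  1  2  2  2  2  2  2
 J  0  0  1  1  1  1  2  2  2  2  2  3
 Z  0  1  1  2  2  2  2  2  2  2  2  3
 L  0  1  1  2  2  2  3  3  3  3  3  3
 N  0  1  1  2  2  2  3  4  4  4  4  4
 X  0  1  1  2  2  2  3  4  5  5  5  5
 L  0  1  1  2  2  2  3  4  5  6  6  6
 G  0  1  2  2  2  2  3  4  5  6  7  7
dp[10][11] = 7. One LCS (by backtracking along matches): GZLNXLG.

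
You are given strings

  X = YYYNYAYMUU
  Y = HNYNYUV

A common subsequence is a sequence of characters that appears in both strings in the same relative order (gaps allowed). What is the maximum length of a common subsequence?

4

Let dp[i][j] be the LCS length of the first i characters of X and the first j characters of Y. dp[i][j] = dp[i-1][j-1]+1 when the i-th and j-th characters match, else max(dp[i-1][j], dp[i][j-1]).
    ·  H  N  Y  N  Y  U  V
 ·  0  0  0  0  0  0  0  0
 Y  0  0  0  1  1  1  1  1
 Y  0  0  0  1  1  2  2  2
 Y  0  0  0  1  1  2  2  2
 N  0  0  1  1  2  2  2  2
 Y  0  0  1  2  2  3  3  3
 A  0  0  1  2  2  3  3  3
 Y  0  0  1  2  2  3  3  3
 M  0  0  1  2  2  3  3  3
 U  0  0  1  2  2  3  4  4
 U  0  0  1  2  2  3  4  4
dp[10][7] = 4. One LCS (by backtracking along matches): YNYU.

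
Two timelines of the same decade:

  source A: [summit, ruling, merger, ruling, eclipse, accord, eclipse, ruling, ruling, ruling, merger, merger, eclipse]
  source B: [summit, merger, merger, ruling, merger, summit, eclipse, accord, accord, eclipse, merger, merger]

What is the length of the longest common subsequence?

8

Pick summit (source A #1, source B #1) → ruling (source A #2, source B #4) → merger (source A #3, source B #5) → eclipse (source A #5, source B #7) → accord (source A #6, source B #9) → eclipse (source A #7, source B #10) → merger (source A #11, source B #11) → merger (source A #12, source B #12); all 8 events appear in both, in order, and the DP table's final entry dp[13][12] is also 8, so no common subsequence is longer.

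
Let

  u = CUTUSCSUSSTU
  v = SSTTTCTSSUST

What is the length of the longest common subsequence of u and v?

Let dp[i][j] be the LCS length of the first i characters of u and the first j characters of v. dp[i][j] = dp[i-1][j-1]+1 when the i-th and j-th characters match, else max(dp[i-1][j], dp[i][j-1]).
    ·  S  S  T  T  T  C  T  S  S  U  S  T
 ·  0  0  0  0  0  0  0  0  0  0  0  0  0
 C  0  0  0  0  0  0  1  1  1  1  1  1  1
 U  0  0  0  0  0  0  1  1  1  1  2  2  2
 T  0  0  0  1  1  1  1  2  2  2  2  2  3
 U  0  0  0  1  1  1  1  2  2  2  3  3  3
 S  0  1  1  1  1  1  1  2  3  3  3  4  4
 C  0  1  1  1  1  1  2  2  3  3  3  4  4
 S  0  1  2  2  2  2  2  2  3  4  4  4  4
 U  0  1  2  2  2  2  2  2  3  4  5  5  5
 S  0  1  2  2  2  2  2  2  3  4  5  6  6
 S  0  1  2  2  2  2  2  2  3  4  5  6  6
 T  0  1  2  3  3  3  3  3  3  4  5  6  7
 U  0  1  2  3  3  3  3  3  3  4  5  6  7
dp[12][12] = 7. One LCS (by backtracking along matches): CTSSUST.

7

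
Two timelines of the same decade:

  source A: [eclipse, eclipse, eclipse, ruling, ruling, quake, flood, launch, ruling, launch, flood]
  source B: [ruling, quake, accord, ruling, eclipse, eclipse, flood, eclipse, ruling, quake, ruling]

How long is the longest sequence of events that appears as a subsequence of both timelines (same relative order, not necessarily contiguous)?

Match eclipse at source A[1]=source B[5]; then eclipse at source A[2]=source B[6]; then eclipse at source A[3]=source B[8]; then ruling at source A[5]=source B[9]; then quake at source A[6]=source B[10]; then ruling at source A[9]=source B[11] — 6 events in the same relative order in both. Since dp[11][11] = 6, nothing longer is possible.

6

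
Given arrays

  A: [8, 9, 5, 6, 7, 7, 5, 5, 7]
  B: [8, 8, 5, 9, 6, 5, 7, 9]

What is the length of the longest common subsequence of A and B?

Let dp[i][j] be the LCS length of the first i values of A and the first j values of B. dp[i][j] = dp[i-1][j-1]+1 when the i-th and j-th values match, else max(dp[i-1][j], dp[i][j-1]).
    ·  8  8  5  9  6  5  7  9
 ·  0  0  0  0  0  0  0  0  0
 8  0  1  1  1  1  1  1  1  1
 9  0  1  1  1  2  2  2  2  2
 5  0  1  1  2  2  2  3  3  3
 6  0  1  1  2  2  3  3  3  3
 7  0  1  1  2  2  3  3  4  4
 7  0  1  1  2  2  3  3  4  4
 5  0  1  1  2  2  3  4  4  4
 5  0  1  1  2  2  3  4  4  4
 7  0  1  1  2  2  3  4  5  5
dp[9][8] = 5. One LCS (by backtracking along matches): 8, 9, 6, 5, 7.

5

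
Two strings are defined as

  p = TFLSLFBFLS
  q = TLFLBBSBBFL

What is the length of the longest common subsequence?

7

Pick T (p #1, q #1), then F (p #2, q #3), then L (p #3, q #4), then S (p #4, q #7), then B (p #7, q #9), then F (p #8, q #10), then L (p #9, q #11); all 7 characters appear in both, in order. Since dp[10][11] = 7, nothing longer is possible.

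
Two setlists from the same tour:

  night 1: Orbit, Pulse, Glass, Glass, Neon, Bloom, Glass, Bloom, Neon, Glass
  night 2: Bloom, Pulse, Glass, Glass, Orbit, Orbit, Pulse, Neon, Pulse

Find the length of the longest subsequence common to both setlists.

4

Match Pulse [2,2], Glass [3,3], Glass [4,4], Neon [5,8] — 4 songs in the same relative order in both, and the DP table's final entry dp[10][9] is also 4, so no common subsequence is longer.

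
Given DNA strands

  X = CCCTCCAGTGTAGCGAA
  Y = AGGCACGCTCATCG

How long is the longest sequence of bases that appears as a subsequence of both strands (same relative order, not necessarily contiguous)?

9

Taking C at X[1]=Y[4] → C at X[2]=Y[6] → C at X[3]=Y[8] → T at X[4]=Y[9] → C at X[6]=Y[10] → A at X[7]=Y[11] → T at X[11]=Y[12] → C at X[14]=Y[13] → G at X[15]=Y[14] gives a common subsequence of length 9. The LCS DP gives dp[17][14] = 9, so this is optimal.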